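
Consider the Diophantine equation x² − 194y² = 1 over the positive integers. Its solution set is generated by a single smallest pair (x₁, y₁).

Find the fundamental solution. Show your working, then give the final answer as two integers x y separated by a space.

195 14

d=194: √d = [13; 1,12,1,26] (ℓ=4, even), read p_3/q_3
i=0: a=13 ⇒ p=13, q=1
i=1: a=1 ⇒ p=14, q=1
i=2: a=12 ⇒ p=181, q=13
i=3: a=1 ⇒ p=195, q=14
(x₁, y₁) = (195, 14);  195² − 194·14² = 1 ✓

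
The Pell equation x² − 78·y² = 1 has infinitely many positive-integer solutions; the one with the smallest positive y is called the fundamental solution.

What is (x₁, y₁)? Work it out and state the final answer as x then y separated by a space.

53 6

√78 = [8; 1,4,1,16, …], period ℓ=4 (even) → k=3
k=0  a_k=8  p_k/q_k = 8/1
…
k=2  a_k=4  p_k/q_k = 44/5
k=3  a_k=1  p_k/q_k = 53/6
→ (53, 6).  Check: 53²=2809, 78·6²=2808, difference 1.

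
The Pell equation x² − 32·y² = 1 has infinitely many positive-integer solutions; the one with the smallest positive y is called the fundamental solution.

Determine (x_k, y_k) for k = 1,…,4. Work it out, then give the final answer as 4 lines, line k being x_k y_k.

17 3
577 102
19601 3465
665857 117708

√32 → a₀=5, period (1,1,1,10); ℓ=4 even so k=3
i=0: a=5 ⇒ p=5, q=1
i=1: a=1 ⇒ p=6, q=1
i=2: a=1 ⇒ p=11, q=2
i=3: a=1 ⇒ p=17, q=3
→ (17, 3).  Check: 17²=289, 32·3²=288, difference 1.
(x_2, y_2) = (17·17 + 32·3·3, 17·3 + 3·17) = (577, 102)
(x_3, y_3) = (17·577 + 32·3·102, 17·102 + 3·577) = (19601, 3465)
(x_4, y_4) = (17·19601 + 32·3·3465, 17·3465 + 3·19601) = (665857, 117708)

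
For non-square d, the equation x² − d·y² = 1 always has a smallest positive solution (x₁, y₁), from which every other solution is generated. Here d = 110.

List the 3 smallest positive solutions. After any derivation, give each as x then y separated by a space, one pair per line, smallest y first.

21 2
881 84
36981 3526

[10; 2,20] for √110; ℓ=2 ⇒ convergent index 1
step 0: (10, 1)  from 10·(1,0) + (0,1)
step 1: (21, 2)  from 2·(10,1) + (1,0)
(x₁, y₁) = (21, 2);  21² − 110·2² = 1 ✓
(x_2, y_2) = (21·21 + 110·2·2, 21·2 + 2·21) = (881, 84)
(x_3, y_3) = (21·881 + 110·2·84, 21·84 + 2·881) = (36981, 3526)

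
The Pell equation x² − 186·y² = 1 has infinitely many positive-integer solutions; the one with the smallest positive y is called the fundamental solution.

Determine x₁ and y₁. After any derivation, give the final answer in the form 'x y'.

√186 = [13; 1,1,1,3,4,3,1,1,1,26, …], period ℓ=10 (even) → k=9
i=0: a=13 ⇒ p=13, q=1
…
i=4: a=3 ⇒ p=150, q=11
…
i=6: a=3 ⇒ p=2073, q=152
…
i=8: a=1 ⇒ p=4787, q=351
i=9: a=1 ⇒ p=7501, q=550
fundamental: x₁=7501, y₁=550  (since 56265001 − 186·302500 = 1)

7501 550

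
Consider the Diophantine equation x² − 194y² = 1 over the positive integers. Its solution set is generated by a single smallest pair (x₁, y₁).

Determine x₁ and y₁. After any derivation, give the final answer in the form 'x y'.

√194 = [13; 1,12,1,26, …], period ℓ=4 (even) → k=3
i=0: a=13 ⇒ p=13, q=1
i=1: a=1 ⇒ p=14, q=1
i=2: a=12 ⇒ p=181, q=13
i=3: a=1 ⇒ p=195, q=14
(x₁, y₁) = (195, 14);  195² − 194·14² = 1 ✓

195 14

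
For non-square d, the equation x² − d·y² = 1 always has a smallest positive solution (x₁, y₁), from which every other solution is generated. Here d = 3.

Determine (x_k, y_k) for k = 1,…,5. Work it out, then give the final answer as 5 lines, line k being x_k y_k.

d=3: √d = [1; 1,2] (ℓ=2, even), read p_1/q_1
k=0  a_k=1  p_k/q_k = 1/1
k=1  a_k=1  p_k/q_k = 2/1
fundamental: x₁=2, y₁=1  (since 4 − 3·1 = 1)
(x_2, y_2) = (2·2 + 3·1·1, 2·1 + 1·2) = (7, 4)
(x_3, y_3) = (2·7 + 3·1·4, 2·4 + 1·7) = (26, 15)
(x_4, y_4) = (2·26 + 3·1·15, 2·15 + 1·26) = (97, 56)
(x_5, y_5) = (2·97 + 3·1·56, 2·56 + 1·97) = (362, 209)

2 1
7 4
26 15
97 56
362 209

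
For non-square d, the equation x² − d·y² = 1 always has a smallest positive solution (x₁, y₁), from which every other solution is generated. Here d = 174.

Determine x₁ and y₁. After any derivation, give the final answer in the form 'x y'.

d=174: √d = [13; 5,4,5,26] (ℓ=4, even), read p_3/q_3
a_0=13:  p_0=13·1+0=13,  q_0=13·0+1=1
a_1=5:  p_1=5·13+1=66,  q_1=5·1+0=5
a_2=4:  p_2=4·66+13=277,  q_2=4·5+1=21
a_3=5:  p_3=5·277+66=1451,  q_3=5·21+5=110
→ (1451, 110).  Check: 1451²=2105401, 174·110²=2105400, difference 1.

1451 110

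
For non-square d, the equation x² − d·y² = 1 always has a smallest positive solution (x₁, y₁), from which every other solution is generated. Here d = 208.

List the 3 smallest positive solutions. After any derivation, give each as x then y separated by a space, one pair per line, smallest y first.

[14; 2,2,1,2,2,28] for √208; ℓ=6 ⇒ convergent index 5
step 0: (14, 1)  from 14·(1,0) + (0,1)
step 1: (29, 2)  from 2·(14,1) + (1,0)
step 2: (72, 5)  from 2·(29,2) + (14,1)
step 3: (101, 7)  from 1·(72,5) + (29,2)
step 4: (274, 19)  from 2·(101,7) + (72,5)
step 5: (649, 45)  from 2·(274,19) + (101,7)
fundamental: x₁=649, y₁=45  (since 421201 − 208·2025 = 1)
(649+45√208)^2 = 842401 + 58410√208
(649+45√208)^3 = 1093435849 + 75816135√208

649 45
842401 58410
1093435849 75816135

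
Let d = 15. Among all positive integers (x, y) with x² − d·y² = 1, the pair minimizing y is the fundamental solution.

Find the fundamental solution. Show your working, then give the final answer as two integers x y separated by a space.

d=15: √d = [3; 1,6] (ℓ=2, even), read p_1/q_1
i=0: a=3 ⇒ p=3, q=1
i=1: a=1 ⇒ p=4, q=1
fundamental: x₁=4, y₁=1  (since 16 − 15·1 = 1)

4 1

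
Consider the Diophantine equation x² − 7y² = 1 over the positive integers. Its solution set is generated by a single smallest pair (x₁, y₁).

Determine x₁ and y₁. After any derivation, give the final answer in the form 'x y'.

8 3

√7 = [2; 1,1,1,4, …], period ℓ=4 (even) → k=3
a_0=2:  p_0=2·1+0=2,  q_0=2·0+1=1
…
a_2=1:  p_2=1·3+2=5,  q_2=1·1+1=2
a_3=1:  p_3=1·5+3=8,  q_3=1·2+1=3
(x₁, y₁) = (8, 3);  8² − 7·3² = 1 ✓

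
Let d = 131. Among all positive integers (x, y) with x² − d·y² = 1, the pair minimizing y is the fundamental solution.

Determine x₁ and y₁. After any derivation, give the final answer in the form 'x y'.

10610 927

[11; 2,4,11,4,2,22] for √131; ℓ=6 ⇒ convergent index 5
k=0  a_k=11  p_k/q_k = 11/1
…
k=2  a_k=4  p_k/q_k = 103/9
k=3  a_k=11  p_k/q_k = 1156/101
k=4  a_k=4  p_k/q_k = 4727/413
k=5  a_k=2  p_k/q_k = 10610/927
fundamental: x₁=10610, y₁=927  (since 112572100 − 131·859329 = 1)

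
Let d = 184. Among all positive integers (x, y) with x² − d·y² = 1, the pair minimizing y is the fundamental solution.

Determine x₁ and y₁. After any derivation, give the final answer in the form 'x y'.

24335 1794

√184 → a₀=13, period (1,1,3,2,1,2,1,2,3,1,1,26); ℓ=12 even so k=11
i=0: a=13 ⇒ p=13, q=1
…
i=2: a=1 ⇒ p=27, q=2
i=3: a=3 ⇒ p=95, q=7
…
i=6: a=2 ⇒ p=841, q=62
i=7: a=1 ⇒ p=1153, q=85
i=8: a=2 ⇒ p=3147, q=232
i=9: a=3 ⇒ p=10594, q=781
i=10: a=1 ⇒ p=13741, q=1013
i=11: a=1 ⇒ p=24335, q=1794
(x₁, y₁) = (24335, 1794);  24335² − 184·1794² = 1 ✓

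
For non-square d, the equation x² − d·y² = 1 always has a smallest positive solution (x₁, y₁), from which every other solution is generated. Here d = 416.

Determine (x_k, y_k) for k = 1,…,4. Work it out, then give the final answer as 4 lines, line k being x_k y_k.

√416 = [20; 2,1,1,9,1,1,2,40, …], period ℓ=8 (even) → k=7
i=0: a=20 ⇒ p=20, q=1
i=1: a=2 ⇒ p=41, q=2
i=2: a=1 ⇒ p=61, q=3
…
i=4: a=9 ⇒ p=979, q=48
i=5: a=1 ⇒ p=1081, q=53
i=6: a=1 ⇒ p=2060, q=101
i=7: a=2 ⇒ p=5201, q=255
(x₁, y₁) = (5201, 255);  5201² − 416·255² = 1 ✓
(x_2, y_2) = (5201·5201 + 416·255·255, 5201·255 + 255·5201) = (54100801, 2652510)
(x_3, y_3) = (5201·54100801 + 416·255·2652510, 5201·2652510 + 255·54100801) = (562756526801, 27591408765)
(x_4, y_4) = (5201·562756526801 + 416·255·27591408765, 5201·27591408765 + 255·562756526801) = (5853793337683201, 287005831321020)

5201 255
54100801 2652510
562756526801 27591408765
5853793337683201 287005831321020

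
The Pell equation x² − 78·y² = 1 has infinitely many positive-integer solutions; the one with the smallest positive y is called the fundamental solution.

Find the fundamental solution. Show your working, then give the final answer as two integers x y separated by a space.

√78 → a₀=8, period (1,4,1,16); ℓ=4 even so k=3
a_0=8:  p_0=8·1+0=8,  q_0=8·0+1=1
…
a_2=4:  p_2=4·9+8=44,  q_2=4·1+1=5
a_3=1:  p_3=1·44+9=53,  q_3=1·5+1=6
(x₁, y₁) = (53, 6);  53² − 78·6² = 1 ✓

53 6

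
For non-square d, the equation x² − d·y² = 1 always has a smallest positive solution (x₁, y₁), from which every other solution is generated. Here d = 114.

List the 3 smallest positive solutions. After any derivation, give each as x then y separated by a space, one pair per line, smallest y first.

1025 96
2101249 196800
4307559425 403439904

√114 = [10; 1,2,10,2,1,20, …], period ℓ=6 (even) → k=5
step 0: (10, 1)  from 10·(1,0) + (0,1)
step 1: (11, 1)  from 1·(10,1) + (1,0)
…
step 4: (694, 65)  from 2·(331,31) + (32,3)
step 5: (1025, 96)  from 1·(694,65) + (331,31)
→ (1025, 96).  Check: 1025²=1050625, 114·96²=1050624, difference 1.
(x_2, y_2) = (1025·1025 + 114·96·96, 1025·96 + 96·1025) = (2101249, 196800)
(x_3, y_3) = (1025·2101249 + 114·96·196800, 1025·196800 + 96·2101249) = (4307559425, 403439904)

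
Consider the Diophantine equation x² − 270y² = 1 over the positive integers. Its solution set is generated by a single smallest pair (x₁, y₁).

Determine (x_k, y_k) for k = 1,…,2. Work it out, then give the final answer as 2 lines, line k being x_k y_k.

√270 = [16; 2,3,6,3,2,32, …], period ℓ=6 (even) → k=5
a_0=16:  p_0=16·1+0=16,  q_0=16·0+1=1
a_1=2:  p_1=2·16+1=33,  q_1=2·1+0=2
a_2=3:  p_2=3·33+16=115,  q_2=3·2+1=7
…
a_4=3:  p_4=3·723+115=2284,  q_4=3·44+7=139
a_5=2:  p_5=2·2284+723=5291,  q_5=2·139+44=322
→ (5291, 322).  Check: 5291²=27994681, 270·322²=27994680, difference 1.
(5291+322√270)^2 = 55989361 + 3407404√270

5291 322
55989361 3407404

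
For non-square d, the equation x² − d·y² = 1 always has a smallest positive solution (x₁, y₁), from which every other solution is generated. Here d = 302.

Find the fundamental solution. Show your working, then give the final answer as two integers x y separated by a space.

√302 = [17; 2,1,1,1,4,…,1,2,34, …], period ℓ=16 (even) → k=15
k=0  a_k=17  p_k/q_k = 17/1
…
k=2  a_k=1  p_k/q_k = 52/3
k=3  a_k=1  p_k/q_k = 87/5
k=4  a_k=1  p_k/q_k = 139/8
…
k=6  a_k=2  p_k/q_k = 1425/82
k=7  a_k=1  p_k/q_k = 2068/119
…
k=9  a_k=1  p_k/q_k = 36581/2105
k=10  a_k=2  p_k/q_k = 107675/6196
…
k=13  a_k=1  p_k/q_k = 1042237/59974
k=14  a_k=1  p_k/q_k = 1617193/93059
k=15  a_k=2  p_k/q_k = 4276623/246092
→ (4276623, 246092).  Check: 4276623²=18289504284129, 302·246092²=18289504284128, difference 1.

4276623 246092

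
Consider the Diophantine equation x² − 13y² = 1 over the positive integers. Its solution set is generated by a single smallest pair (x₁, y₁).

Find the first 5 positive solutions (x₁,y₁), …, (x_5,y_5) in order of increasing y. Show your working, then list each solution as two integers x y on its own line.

649 180
842401 233640
1093435849 303264540
1419278889601 393637139280
1842222905266249 510940703520900

√13 → a₀=3, period (1,1,1,1,6); ℓ=5 odd so k=9
a_0=3:  p_0=3·1+0=3,  q_0=3·0+1=1
…
a_2=1:  p_2=1·4+3=7,  q_2=1·1+1=2
…
a_8=1:  p_8=1·256+137=393,  q_8=1·71+38=109
a_9=1:  p_9=1·393+256=649,  q_9=1·109+71=180
fundamental: x₁=649, y₁=180  (since 421201 − 13·32400 = 1)
(649+180√13)^2 = 842401 + 233640√13
(649+180√13)^3 = 1093435849 + 303264540√13
(649+180√13)^4 = 1419278889601 + 393637139280√13
(649+180√13)^5 = 1842222905266249 + 510940703520900√13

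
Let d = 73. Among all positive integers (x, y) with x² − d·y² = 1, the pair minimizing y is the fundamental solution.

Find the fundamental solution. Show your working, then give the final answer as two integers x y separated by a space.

2281249 267000

[8; 1,1,5,5,1,1,16] for √73; ℓ=7 ⇒ convergent index 13
step 0: (8, 1)  from 8·(1,0) + (0,1)
step 1: (9, 1)  from 1·(8,1) + (1,0)
step 2: (17, 2)  from 1·(9,1) + (8,1)
step 3: (94, 11)  from 5·(17,2) + (9,1)
step 4: (487, 57)  from 5·(94,11) + (17,2)
…
step 7: (17669, 2068)  from 16·(1068,125) + (581,68)
step 8: (18737, 2193)  from 1·(17669,2068) + (1068,125)
step 9: (36406, 4261)  from 1·(18737,2193) + (17669,2068)
step 10: (200767, 23498)  from 5·(36406,4261) + (18737,2193)
step 11: (1040241, 121751)  from 5·(200767,23498) + (36406,4261)
step 12: (1241008, 145249)  from 1·(1040241,121751) + (200767,23498)
step 13: (2281249, 267000)  from 1·(1241008,145249) + (1040241,121751)
(x₁, y₁) = (2281249, 267000);  2281249² − 73·267000² = 1 ✓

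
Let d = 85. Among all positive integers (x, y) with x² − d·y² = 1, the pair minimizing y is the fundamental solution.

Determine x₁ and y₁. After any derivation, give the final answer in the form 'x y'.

√85 → a₀=9, period (4,1,1,4,18); ℓ=5 odd so k=9
k=0  a_k=9  p_k/q_k = 9/1
…
k=4  a_k=4  p_k/q_k = 378/41
…
k=8  a_k=1  p_k/q_k = 62739/6805
k=9  a_k=4  p_k/q_k = 285769/30996
→ (285769, 30996).  Check: 285769²=81663921361, 85·30996²=81663921360, difference 1.

285769 30996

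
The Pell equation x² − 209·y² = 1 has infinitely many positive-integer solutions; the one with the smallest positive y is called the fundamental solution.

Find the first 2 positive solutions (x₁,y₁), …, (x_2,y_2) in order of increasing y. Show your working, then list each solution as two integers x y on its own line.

d=209: √d = [14; 2,5,3,2,3,5,2,28] (ℓ=8, even), read p_7/q_7
step 0: (14, 1)  from 14·(1,0) + (0,1)
step 1: (29, 2)  from 2·(14,1) + (1,0)
…
step 3: (506, 35)  from 3·(159,11) + (29,2)
step 4: (1171, 81)  from 2·(506,35) + (159,11)
…
step 6: (21266, 1471)  from 5·(4019,278) + (1171,81)
step 7: (46551, 3220)  from 2·(21266,1471) + (4019,278)
(x₁, y₁) = (46551, 3220);  46551² − 209·3220² = 1 ✓
(x_2, y_2) = (46551·46551 + 209·3220·3220, 46551·3220 + 3220·46551) = (4333991201, 299788440)

46551 3220
4333991201 299788440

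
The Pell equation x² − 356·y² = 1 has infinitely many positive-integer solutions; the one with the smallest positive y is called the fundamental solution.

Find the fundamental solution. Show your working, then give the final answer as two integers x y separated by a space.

500001 26500

√356 → a₀=18, period (1,6,1,1,2,…,6,1,36); ℓ=14 even so k=13
k=0  a_k=18  p_k/q_k = 18/1
…
k=2  a_k=6  p_k/q_k = 132/7
k=3  a_k=1  p_k/q_k = 151/8
k=4  a_k=1  p_k/q_k = 283/15
k=5  a_k=2  p_k/q_k = 717/38
…
k=7  a_k=8  p_k/q_k = 8717/462
…
k=9  a_k=2  p_k/q_k = 28151/1492
…
k=11  a_k=1  p_k/q_k = 66019/3499
k=12  a_k=6  p_k/q_k = 433982/23001
k=13  a_k=1  p_k/q_k = 500001/26500
(x₁, y₁) = (500001, 26500);  500001² − 356·26500² = 1 ✓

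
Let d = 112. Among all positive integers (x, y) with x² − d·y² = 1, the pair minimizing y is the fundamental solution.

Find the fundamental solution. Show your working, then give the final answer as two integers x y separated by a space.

127 12

d=112: √d = [10; 1,1,2,1,1,20] (ℓ=6, even), read p_5/q_5
i=0: a=10 ⇒ p=10, q=1
…
i=4: a=1 ⇒ p=74, q=7
i=5: a=1 ⇒ p=127, q=12
(x₁, y₁) = (127, 12);  127² − 112·12² = 1 ✓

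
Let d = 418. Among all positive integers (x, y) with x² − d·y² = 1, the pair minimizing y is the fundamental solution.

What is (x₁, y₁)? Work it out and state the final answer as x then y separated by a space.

[20; 2,4,20,4,2,40] for √418; ℓ=6 ⇒ convergent index 5
i=0: a=20 ⇒ p=20, q=1
i=1: a=2 ⇒ p=41, q=2
…
i=4: a=4 ⇒ p=15068, q=737
i=5: a=2 ⇒ p=33857, q=1656
(x₁, y₁) = (33857, 1656);  33857² − 418·1656² = 1 ✓

33857 1656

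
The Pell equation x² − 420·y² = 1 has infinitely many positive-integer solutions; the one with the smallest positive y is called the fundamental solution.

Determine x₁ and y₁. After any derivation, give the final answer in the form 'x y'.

√420 = [20; 2,40, …], period ℓ=2 (even) → k=1
k=0  a_k=20  p_k/q_k = 20/1
k=1  a_k=2  p_k/q_k = 41/2
fundamental: x₁=41, y₁=2  (since 1681 − 420·4 = 1)

41 2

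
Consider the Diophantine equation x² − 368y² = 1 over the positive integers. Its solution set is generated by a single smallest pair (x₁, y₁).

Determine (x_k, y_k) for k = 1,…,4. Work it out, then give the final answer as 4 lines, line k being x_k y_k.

d=368: √d = [19; 5,2,5,38] (ℓ=4, even), read p_3/q_3
k=0  a_k=19  p_k/q_k = 19/1
k=1  a_k=5  p_k/q_k = 96/5
k=2  a_k=2  p_k/q_k = 211/11
k=3  a_k=5  p_k/q_k = 1151/60
→ (1151, 60).  Check: 1151²=1324801, 368·60²=1324800, difference 1.
k=2:  x_2 = 1151·1151+368·60·60 = 2649601,  y_2 = 1151·60+60·1151 = 138120
k=3:  x_3 = 1151·2649601+368·60·138120 = 6099380351,  y_3 = 1151·138120+60·2649601 = 317952180
k=4:  x_4 = 1151·6099380351+368·60·317952180 = 14040770918401,  y_4 = 1151·317952180+60·6099380351 = 731925780240

1151 60
2649601 138120
6099380351 317952180
14040770918401 731925780240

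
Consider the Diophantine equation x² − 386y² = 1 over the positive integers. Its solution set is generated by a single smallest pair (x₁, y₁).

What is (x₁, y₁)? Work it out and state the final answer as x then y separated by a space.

111555 5678

d=386: √d = [19; 1,1,1,4,1,18,1,4,1,1,1,38] (ℓ=12, even), read p_11/q_11
k=0  a_k=19  p_k/q_k = 19/1
…
k=4  a_k=4  p_k/q_k = 275/14
k=5  a_k=1  p_k/q_k = 334/17
k=6  a_k=18  p_k/q_k = 6287/320
k=7  a_k=1  p_k/q_k = 6621/337
k=8  a_k=4  p_k/q_k = 32771/1668
k=9  a_k=1  p_k/q_k = 39392/2005
k=10  a_k=1  p_k/q_k = 72163/3673
k=11  a_k=1  p_k/q_k = 111555/5678
→ (111555, 5678).  Check: 111555²=12444518025, 386·5678²=12444518024, difference 1.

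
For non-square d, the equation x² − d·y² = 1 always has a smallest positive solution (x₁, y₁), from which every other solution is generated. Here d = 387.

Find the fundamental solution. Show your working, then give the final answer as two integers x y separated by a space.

3482 177

[19; 1,2,19,2,1,38] for √387; ℓ=6 ⇒ convergent index 5
i=0: a=19 ⇒ p=19, q=1
i=1: a=1 ⇒ p=20, q=1
i=2: a=2 ⇒ p=59, q=3
…
i=4: a=2 ⇒ p=2341, q=119
i=5: a=1 ⇒ p=3482, q=177
fundamental: x₁=3482, y₁=177  (since 12124324 − 387·31329 = 1)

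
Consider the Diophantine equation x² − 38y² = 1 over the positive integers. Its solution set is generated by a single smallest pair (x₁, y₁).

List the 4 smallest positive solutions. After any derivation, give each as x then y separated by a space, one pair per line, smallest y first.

[6; 6,12] for √38; ℓ=2 ⇒ convergent index 1
a_0=6:  p_0=6·1+0=6,  q_0=6·0+1=1
a_1=6:  p_1=6·6+1=37,  q_1=6·1+0=6
(x₁, y₁) = (37, 6);  37² − 38·6² = 1 ✓
k=2:  x_2 = 37·37+38·6·6 = 2737,  y_2 = 37·6+6·37 = 444
k=3:  x_3 = 37·2737+38·6·444 = 202501,  y_3 = 37·444+6·2737 = 32850
k=4:  x_4 = 37·202501+38·6·32850 = 14982337,  y_4 = 37·32850+6·202501 = 2430456

37 6
2737 444
202501 32850
14982337 2430456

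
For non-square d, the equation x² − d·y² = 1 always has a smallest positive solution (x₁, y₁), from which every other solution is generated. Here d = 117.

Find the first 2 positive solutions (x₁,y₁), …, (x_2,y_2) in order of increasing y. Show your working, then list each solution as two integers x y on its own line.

649 60
842401 77880

[10; 1,4,2,4,1,20] for √117; ℓ=6 ⇒ convergent index 5
i=0: a=10 ⇒ p=10, q=1
i=1: a=1 ⇒ p=11, q=1
…
i=3: a=2 ⇒ p=119, q=11
i=4: a=4 ⇒ p=530, q=49
i=5: a=1 ⇒ p=649, q=60
(x₁, y₁) = (649, 60);  649² − 117·60² = 1 ✓
(x_2, y_2) = (649·649 + 117·60·60, 649·60 + 60·649) = (842401, 77880)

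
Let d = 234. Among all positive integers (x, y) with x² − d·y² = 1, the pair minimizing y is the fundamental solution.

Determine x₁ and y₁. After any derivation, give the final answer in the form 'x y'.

√234 = [15; 3,2,1,2,1,2,3,30, …], period ℓ=8 (even) → k=7
step 0: (15, 1)  from 15·(1,0) + (0,1)
…
step 3: (153, 10)  from 1·(107,7) + (46,3)
step 4: (413, 27)  from 2·(153,10) + (107,7)
step 5: (566, 37)  from 1·(413,27) + (153,10)
step 6: (1545, 101)  from 2·(566,37) + (413,27)
step 7: (5201, 340)  from 3·(1545,101) + (566,37)
(x₁, y₁) = (5201, 340);  5201² − 234·340² = 1 ✓

5201 340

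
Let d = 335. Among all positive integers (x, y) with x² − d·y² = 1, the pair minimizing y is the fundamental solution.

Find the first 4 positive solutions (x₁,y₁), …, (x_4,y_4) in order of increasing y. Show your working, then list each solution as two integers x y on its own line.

[18; 3,3,3,36] for √335; ℓ=4 ⇒ convergent index 3
k=0  a_k=18  p_k/q_k = 18/1
…
k=2  a_k=3  p_k/q_k = 183/10
k=3  a_k=3  p_k/q_k = 604/33
(x₁, y₁) = (604, 33);  604² − 335·33² = 1 ✓
(604+33√335)^2 = 729631 + 39864√335
(604+33√335)^3 = 881393644 + 48155679√335
(604+33√335)^4 = 1064722792321 + 58172020368√335

604 33
729631 39864
881393644 48155679
1064722792321 58172020368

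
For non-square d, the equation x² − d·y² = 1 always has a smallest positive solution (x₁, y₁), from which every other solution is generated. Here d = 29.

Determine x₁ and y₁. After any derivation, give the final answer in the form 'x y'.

[5; 2,1,1,2,10] for √29; ℓ=5 ⇒ convergent index 9
step 0: (5, 1)  from 5·(1,0) + (0,1)
…
step 5: (727, 135)  from 10·(70,13) + (27,5)
step 6: (1524, 283)  from 2·(727,135) + (70,13)
step 7: (2251, 418)  from 1·(1524,283) + (727,135)
step 8: (3775, 701)  from 1·(2251,418) + (1524,283)
step 9: (9801, 1820)  from 2·(3775,701) + (2251,418)
fundamental: x₁=9801, y₁=1820  (since 96059601 − 29·3312400 = 1)

9801 1820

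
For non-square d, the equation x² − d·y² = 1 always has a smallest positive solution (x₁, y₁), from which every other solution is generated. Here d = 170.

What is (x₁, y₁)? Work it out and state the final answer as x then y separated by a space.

√170 → a₀=13, period (26); ℓ=1 odd so k=1
i=0: a=13 ⇒ p=13, q=1
i=1: a=26 ⇒ p=339, q=26
(x₁, y₁) = (339, 26);  339² − 170·26² = 1 ✓

339 26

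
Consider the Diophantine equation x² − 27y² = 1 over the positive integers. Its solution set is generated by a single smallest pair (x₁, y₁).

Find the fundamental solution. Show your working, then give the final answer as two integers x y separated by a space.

26 5

√27 = [5; 5,10, …], period ℓ=2 (even) → k=1
i=0: a=5 ⇒ p=5, q=1
i=1: a=5 ⇒ p=26, q=5
fundamental: x₁=26, y₁=5  (since 676 − 27·25 = 1)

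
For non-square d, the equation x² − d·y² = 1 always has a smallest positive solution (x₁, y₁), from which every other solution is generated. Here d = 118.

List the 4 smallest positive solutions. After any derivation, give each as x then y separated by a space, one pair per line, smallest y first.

306917 28254
188396089777 17343265836
115643925371868101 10645886241146970
70986173286526887819457 6534806934930865917144

d=118: √d = [10; 1,6,3,2,10,2,3,6,1,20] (ℓ=10, even), read p_9/q_9
i=0: a=10 ⇒ p=10, q=1
…
i=2: a=6 ⇒ p=76, q=7
…
i=5: a=10 ⇒ p=5779, q=532
i=6: a=2 ⇒ p=12112, q=1115
i=7: a=3 ⇒ p=42115, q=3877
i=8: a=6 ⇒ p=264802, q=24377
i=9: a=1 ⇒ p=306917, q=28254
fundamental: x₁=306917, y₁=28254  (since 94198044889 − 118·798288516 = 1)
k=2:  x_2 = 306917·306917+118·28254·28254 = 188396089777,  y_2 = 306917·28254+28254·306917 = 17343265836
k=3:  x_3 = 306917·188396089777+118·28254·17343265836 = 115643925371868101,  y_3 = 306917·17343265836+28254·188396089777 = 10645886241146970
k=4:  x_4 = 306917·115643925371868101+118·28254·10645886241146970 = 70986173286526887819457,  y_4 = 306917·10645886241146970+28254·115643925371868101 = 6534806934930865917144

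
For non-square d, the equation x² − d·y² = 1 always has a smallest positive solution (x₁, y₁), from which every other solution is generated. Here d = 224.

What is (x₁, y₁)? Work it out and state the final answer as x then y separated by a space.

15 1

d=224: √d = [14; 1,28] (ℓ=2, even), read p_1/q_1
step 0: (14, 1)  from 14·(1,0) + (0,1)
step 1: (15, 1)  from 1·(14,1) + (1,0)
fundamental: x₁=15, y₁=1  (since 225 − 224·1 = 1)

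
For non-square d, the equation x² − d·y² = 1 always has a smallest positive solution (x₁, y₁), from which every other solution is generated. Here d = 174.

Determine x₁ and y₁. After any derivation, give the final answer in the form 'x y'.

[13; 5,4,5,26] for √174; ℓ=4 ⇒ convergent index 3
k=0  a_k=13  p_k/q_k = 13/1
k=1  a_k=5  p_k/q_k = 66/5
k=2  a_k=4  p_k/q_k = 277/21
k=3  a_k=5  p_k/q_k = 1451/110
(x₁, y₁) = (1451, 110);  1451² − 174·110² = 1 ✓

1451 110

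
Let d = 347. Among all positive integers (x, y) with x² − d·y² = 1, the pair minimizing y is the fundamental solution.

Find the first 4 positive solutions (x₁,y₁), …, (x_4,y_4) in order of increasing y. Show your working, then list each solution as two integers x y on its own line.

√347 → a₀=18, period (1,1,1,2,4,…,1,1,36); ℓ=14 even so k=13
k=0  a_k=18  p_k/q_k = 18/1
k=1  a_k=1  p_k/q_k = 19/1
…
k=4  a_k=2  p_k/q_k = 149/8
k=5  a_k=4  p_k/q_k = 652/35
…
k=7  a_k=17  p_k/q_k = 14269/766
k=8  a_k=1  p_k/q_k = 15070/809
…
k=10  a_k=2  p_k/q_k = 164168/8813
k=11  a_k=1  p_k/q_k = 238717/12815
k=12  a_k=1  p_k/q_k = 402885/21628
k=13  a_k=1  p_k/q_k = 641602/34443
→ (641602, 34443).  Check: 641602²=411653126404, 347·34443²=411653126403, difference 1.
(x_2, y_2) = (641602·641602 + 347·34443·34443, 641602·34443 + 34443·641602) = (823306252807, 44197395372)
(x_3, y_3) = (641602·823306252807 + 347·34443·44197395372, 641602·44197395372 + 34443·823306252807) = (1056469876826312026, 56714274530897445)
(x_4, y_4) = (641602·1056469876826312026 + 347·34443·56714274530897445, 641602·56714274530897445 + 34443·1056469876826312026) = (1355666371822207590758497, 72775983935101527618408)

641602 34443
823306252807 44197395372
1056469876826312026 56714274530897445
1355666371822207590758497 72775983935101527618408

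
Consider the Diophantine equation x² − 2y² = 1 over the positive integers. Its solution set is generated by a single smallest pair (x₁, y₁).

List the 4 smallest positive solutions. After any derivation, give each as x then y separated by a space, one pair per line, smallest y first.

3 2
17 12
99 70
577 408

[1; 2] for √2; ℓ=1 ⇒ convergent index 1
k=0  a_k=1  p_k/q_k = 1/1
k=1  a_k=2  p_k/q_k = 3/2
(x₁, y₁) = (3, 2);  3² − 2·2² = 1 ✓
k=2:  x_2 = 3·3+2·2·2 = 17,  y_2 = 3·2+2·3 = 12
k=3:  x_3 = 3·17+2·2·12 = 99,  y_3 = 3·12+2·17 = 70
k=4:  x_4 = 3·99+2·2·70 = 577,  y_4 = 3·70+2·99 = 408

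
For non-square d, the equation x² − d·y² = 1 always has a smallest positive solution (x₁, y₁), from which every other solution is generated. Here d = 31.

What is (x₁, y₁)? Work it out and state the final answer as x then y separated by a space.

1520 273

√31 → a₀=5, period (1,1,3,5,3,1,1,10); ℓ=8 even so k=7
step 0: (5, 1)  from 5·(1,0) + (0,1)
step 1: (6, 1)  from 1·(5,1) + (1,0)
…
step 3: (39, 7)  from 3·(11,2) + (6,1)
…
step 5: (657, 118)  from 3·(206,37) + (39,7)
step 6: (863, 155)  from 1·(657,118) + (206,37)
step 7: (1520, 273)  from 1·(863,155) + (657,118)
→ (1520, 273).  Check: 1520²=2310400, 31·273²=2310399, difference 1.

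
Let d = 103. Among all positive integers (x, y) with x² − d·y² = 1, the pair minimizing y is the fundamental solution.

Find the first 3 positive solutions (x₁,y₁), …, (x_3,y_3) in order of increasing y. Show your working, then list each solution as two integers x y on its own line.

227528 22419
103537981567 10201900464
47115579739725224 4642436017523565

√103 = [10; 6,1,2,1,1,9,1,1,2,1,6,20, …], period ℓ=12 (even) → k=11
a_0=10:  p_0=10·1+0=10,  q_0=10·0+1=1
…
a_8=1:  p_8=1·5044+4567=9611,  q_8=1·497+450=947
a_9=2:  p_9=2·9611+5044=24266,  q_9=2·947+497=2391
a_10=1:  p_10=1·24266+9611=33877,  q_10=1·2391+947=3338
a_11=6:  p_11=6·33877+24266=227528,  q_11=6·3338+2391=22419
(x₁, y₁) = (227528, 22419);  227528² − 103·22419² = 1 ✓
n=2: (227528,22419)∘(227528,22419) = (227528·227528+103·22419·22419, 227528·22419+22419·227528) = (103537981567,10201900464)
n=3: (103537981567,10201900464)∘(227528,22419) = (227528·103537981567+103·22419·10201900464, 227528·10201900464+22419·103537981567) = (47115579739725224,4642436017523565)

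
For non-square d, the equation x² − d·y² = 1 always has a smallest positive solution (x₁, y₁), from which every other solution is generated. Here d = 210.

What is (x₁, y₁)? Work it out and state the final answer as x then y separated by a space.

d=210: √d = [14; 2,28] (ℓ=2, even), read p_1/q_1
i=0: a=14 ⇒ p=14, q=1
i=1: a=2 ⇒ p=29, q=2
(x₁, y₁) = (29, 2);  29² − 210·2² = 1 ✓

29 2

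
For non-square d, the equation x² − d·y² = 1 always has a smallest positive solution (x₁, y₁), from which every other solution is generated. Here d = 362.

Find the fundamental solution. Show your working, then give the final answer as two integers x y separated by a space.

√362 = [19; 38, …], period ℓ=1 (odd) → k=1
i=0: a=19 ⇒ p=19, q=1
i=1: a=38 ⇒ p=723, q=38
(x₁, y₁) = (723, 38);  723² − 362·38² = 1 ✓

723 38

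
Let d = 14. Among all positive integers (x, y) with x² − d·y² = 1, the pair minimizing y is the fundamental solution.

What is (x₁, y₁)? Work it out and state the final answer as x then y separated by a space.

15 4

√14 → a₀=3, period (1,2,1,6); ℓ=4 even so k=3
k=0  a_k=3  p_k/q_k = 3/1
…
k=2  a_k=2  p_k/q_k = 11/3
k=3  a_k=1  p_k/q_k = 15/4
(x₁, y₁) = (15, 4);  15² − 14·4² = 1 ✓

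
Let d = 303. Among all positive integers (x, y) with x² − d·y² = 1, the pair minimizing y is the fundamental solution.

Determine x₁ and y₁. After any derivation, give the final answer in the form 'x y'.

√303 → a₀=17, period (2,2,5,2,2,34); ℓ=6 even so k=5
step 0: (17, 1)  from 17·(1,0) + (0,1)
step 1: (35, 2)  from 2·(17,1) + (1,0)
step 2: (87, 5)  from 2·(35,2) + (17,1)
step 3: (470, 27)  from 5·(87,5) + (35,2)
step 4: (1027, 59)  from 2·(470,27) + (87,5)
step 5: (2524, 145)  from 2·(1027,59) + (470,27)
→ (2524, 145).  Check: 2524²=6370576, 303·145²=6370575, difference 1.

2524 145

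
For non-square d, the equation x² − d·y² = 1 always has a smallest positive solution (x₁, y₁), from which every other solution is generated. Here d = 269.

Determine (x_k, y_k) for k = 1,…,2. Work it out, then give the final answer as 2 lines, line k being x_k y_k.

13449 820
361751201 22056360

d=269: √d = [16; 2,2,32] (ℓ=3, odd), read p_5/q_5
k=0  a_k=16  p_k/q_k = 16/1
k=1  a_k=2  p_k/q_k = 33/2
…
k=4  a_k=2  p_k/q_k = 5396/329
k=5  a_k=2  p_k/q_k = 13449/820
→ (13449, 820).  Check: 13449²=180875601, 269·820²=180875600, difference 1.
k=2:  x_2 = 13449·13449+269·820·820 = 361751201,  y_2 = 13449·820+820·13449 = 22056360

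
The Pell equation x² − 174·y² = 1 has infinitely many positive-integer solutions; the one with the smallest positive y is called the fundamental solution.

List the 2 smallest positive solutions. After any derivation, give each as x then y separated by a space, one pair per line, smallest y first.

[13; 5,4,5,26] for √174; ℓ=4 ⇒ convergent index 3
k=0  a_k=13  p_k/q_k = 13/1
…
k=2  a_k=4  p_k/q_k = 277/21
k=3  a_k=5  p_k/q_k = 1451/110
(x₁, y₁) = (1451, 110);  1451² − 174·110² = 1 ✓
k=2:  x_2 = 1451·1451+174·110·110 = 4210801,  y_2 = 1451·110+110·1451 = 319220

1451 110
4210801 319220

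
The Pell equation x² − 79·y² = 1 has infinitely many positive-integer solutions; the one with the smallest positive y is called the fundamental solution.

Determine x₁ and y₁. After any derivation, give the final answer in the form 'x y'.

80 9

√79 = [8; 1,7,1,16, …], period ℓ=4 (even) → k=3
a_0=8:  p_0=8·1+0=8,  q_0=8·0+1=1
a_1=1:  p_1=1·8+1=9,  q_1=1·1+0=1
a_2=7:  p_2=7·9+8=71,  q_2=7·1+1=8
a_3=1:  p_3=1·71+9=80,  q_3=1·8+1=9
→ (80, 9).  Check: 80²=6400, 79·9²=6399, difference 1.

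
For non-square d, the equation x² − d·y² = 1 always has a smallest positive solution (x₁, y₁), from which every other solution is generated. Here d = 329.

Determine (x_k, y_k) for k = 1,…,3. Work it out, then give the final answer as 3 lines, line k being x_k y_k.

2376415 131016
11294696504449 622696775280
53681772387237964255 2959571914453911384

d=329: √d = [18; 7,4,2,1,1,4,1,1,2,4,7,36] (ℓ=12, even), read p_11/q_11
a_0=18:  p_0=18·1+0=18,  q_0=18·0+1=1
…
a_3=2:  p_3=2·526+127=1179,  q_3=2·29+7=65
…
a_9=2:  p_9=2·29366+16125=74857,  q_9=2·1619+889=4127
a_10=4:  p_10=4·74857+29366=328794,  q_10=4·4127+1619=18127
a_11=7:  p_11=7·328794+74857=2376415,  q_11=7·18127+4127=131016
(x₁, y₁) = (2376415, 131016);  2376415² − 329·131016² = 1 ✓
k=2:  x_2 = 2376415·2376415+329·131016·131016 = 11294696504449,  y_2 = 2376415·131016+131016·2376415 = 622696775280
k=3:  x_3 = 2376415·11294696504449+329·131016·622696775280 = 53681772387237964255,  y_3 = 2376415·622696775280+131016·11294696504449 = 2959571914453911384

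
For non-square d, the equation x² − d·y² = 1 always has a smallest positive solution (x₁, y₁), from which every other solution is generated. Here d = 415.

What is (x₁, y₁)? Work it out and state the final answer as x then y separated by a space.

√415 → a₀=20, period (2,1,2,4,6,…,1,2,40); ℓ=16 even so k=15
k=0  a_k=20  p_k/q_k = 20/1
k=1  a_k=2  p_k/q_k = 41/2
k=2  a_k=1  p_k/q_k = 61/3
k=3  a_k=2  p_k/q_k = 163/8
…
k=5  a_k=6  p_k/q_k = 4441/218
k=6  a_k=1  p_k/q_k = 5154/253
…
k=8  a_k=3  p_k/q_k = 33939/1666
…
k=10  a_k=1  p_k/q_k = 77473/3803
k=11  a_k=6  p_k/q_k = 508372/24955
…
k=14  a_k=1  p_k/q_k = 6841255/335824
k=15  a_k=2  p_k/q_k = 18412804/903849
→ (18412804, 903849).  Check: 18412804²=339031351142416, 415·903849²=339031351142415, difference 1.

18412804 903849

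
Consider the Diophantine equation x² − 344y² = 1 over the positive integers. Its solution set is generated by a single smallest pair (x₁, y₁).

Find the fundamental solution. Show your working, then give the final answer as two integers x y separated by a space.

d=344: √d = [18; 1,1,4,1,3,1,4,1,1,36] (ℓ=10, even), read p_9/q_9
a_0=18:  p_0=18·1+0=18,  q_0=18·0+1=1
…
a_2=1:  p_2=1·19+18=37,  q_2=1·1+1=2
…
a_5=3:  p_5=3·204+167=779,  q_5=3·11+9=42
a_6=1:  p_6=1·779+204=983,  q_6=1·42+11=53
a_7=4:  p_7=4·983+779=4711,  q_7=4·53+42=254
a_8=1:  p_8=1·4711+983=5694,  q_8=1·254+53=307
a_9=1:  p_9=1·5694+4711=10405,  q_9=1·307+254=561
→ (10405, 561).  Check: 10405²=108264025, 344·561²=108264024, difference 1.

10405 561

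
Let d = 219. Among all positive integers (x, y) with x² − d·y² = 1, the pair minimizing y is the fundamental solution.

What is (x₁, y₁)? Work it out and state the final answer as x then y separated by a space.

√219 → a₀=14, period (1,3,1,28); ℓ=4 even so k=3
step 0: (14, 1)  from 14·(1,0) + (0,1)
step 1: (15, 1)  from 1·(14,1) + (1,0)
step 2: (59, 4)  from 3·(15,1) + (14,1)
step 3: (74, 5)  from 1·(59,4) + (15,1)
(x₁, y₁) = (74, 5);  74² − 219·5² = 1 ✓

74 5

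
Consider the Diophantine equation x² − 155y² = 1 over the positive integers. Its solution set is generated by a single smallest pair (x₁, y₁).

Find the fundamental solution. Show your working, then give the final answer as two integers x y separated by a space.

√155 = [12; 2,4,2,24, …], period ℓ=4 (even) → k=3
a_0=12:  p_0=12·1+0=12,  q_0=12·0+1=1
…
a_2=4:  p_2=4·25+12=112,  q_2=4·2+1=9
a_3=2:  p_3=2·112+25=249,  q_3=2·9+2=20
(x₁, y₁) = (249, 20);  249² − 155·20² = 1 ✓

249 20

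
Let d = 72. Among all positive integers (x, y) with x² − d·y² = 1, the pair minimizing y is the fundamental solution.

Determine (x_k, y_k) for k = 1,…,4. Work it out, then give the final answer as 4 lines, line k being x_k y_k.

17 2
577 68
19601 2310
665857 78472

√72 = [8; 2,16, …], period ℓ=2 (even) → k=1
k=0  a_k=8  p_k/q_k = 8/1
k=1  a_k=2  p_k/q_k = 17/2
→ (17, 2).  Check: 17²=289, 72·2²=288, difference 1.
(x_2, y_2) = (17·17 + 72·2·2, 17·2 + 2·17) = (577, 68)
(x_3, y_3) = (17·577 + 72·2·68, 17·68 + 2·577) = (19601, 2310)
(x_4, y_4) = (17·19601 + 72·2·2310, 17·2310 + 2·19601) = (665857, 78472)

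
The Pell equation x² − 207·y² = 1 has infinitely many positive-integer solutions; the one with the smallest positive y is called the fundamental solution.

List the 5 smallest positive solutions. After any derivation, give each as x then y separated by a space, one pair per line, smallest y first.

1151 80
2649601 184160
6099380351 423936240
14040770918401 975901040320
32321848554778751 2246523770880400

√207 → a₀=14, period (2,1,1,2,1,1,2,28); ℓ=8 even so k=7
step 0: (14, 1)  from 14·(1,0) + (0,1)
…
step 3: (72, 5)  from 1·(43,3) + (29,2)
step 4: (187, 13)  from 2·(72,5) + (43,3)
step 5: (259, 18)  from 1·(187,13) + (72,5)
step 6: (446, 31)  from 1·(259,18) + (187,13)
step 7: (1151, 80)  from 2·(446,31) + (259,18)
(x₁, y₁) = (1151, 80);  1151² − 207·80² = 1 ✓
(1151+80√207)^2 = 2649601 + 184160√207
(1151+80√207)^3 = 6099380351 + 423936240√207
(1151+80√207)^4 = 14040770918401 + 975901040320√207
(1151+80√207)^5 = 32321848554778751 + 2246523770880400√207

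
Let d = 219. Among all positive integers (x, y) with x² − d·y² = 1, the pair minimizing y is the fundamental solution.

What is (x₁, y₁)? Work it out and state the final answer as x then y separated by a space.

[14; 1,3,1,28] for √219; ℓ=4 ⇒ convergent index 3
i=0: a=14 ⇒ p=14, q=1
…
i=2: a=3 ⇒ p=59, q=4
i=3: a=1 ⇒ p=74, q=5
(x₁, y₁) = (74, 5);  74² − 219·5² = 1 ✓

74 5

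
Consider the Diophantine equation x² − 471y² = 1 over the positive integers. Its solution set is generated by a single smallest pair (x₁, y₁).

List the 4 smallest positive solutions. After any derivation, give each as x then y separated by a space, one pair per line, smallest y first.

[21; 1,2,2,1,3,…,2,1,42] for √471; ℓ=14 ⇒ convergent index 13
i=0: a=21 ⇒ p=21, q=1
i=1: a=1 ⇒ p=22, q=1
i=2: a=2 ⇒ p=65, q=3
i=3: a=2 ⇒ p=152, q=7
i=4: a=1 ⇒ p=217, q=10
i=5: a=3 ⇒ p=803, q=37
i=6: a=4 ⇒ p=3429, q=158
i=7: a=14 ⇒ p=48809, q=2249
i=8: a=4 ⇒ p=198665, q=9154
i=9: a=3 ⇒ p=644804, q=29711
…
i=11: a=2 ⇒ p=2331742, q=107441
i=12: a=2 ⇒ p=5506953, q=253747
i=13: a=1 ⇒ p=7838695, q=361188
(x₁, y₁) = (7838695, 361188);  7838695² − 471·361188² = 1 ✓
n=2: (7838695,361188)∘(7838695,361188) = (7838695·7838695+471·361188·361188, 7838695·361188+361188·7838695) = (122890278606049,5662485139320)
n=3: (122890278606049,5662485139320)∘(7838695,361188) = (7838695·122890278606049+471·361188·5662485139320, 7838695·5662485139320+361188·122890278606049) = (1926598824915678693415,88772987898323613612)
n=4: (1926598824915678693415,88772987898323613612)∘(7838695,361188) = (7838695·1926598824915678693415+471·361188·88772987898323613612, 7838695·88772987898323613612+361188·1926598824915678693415) = (30204041151744689101078780801,1391728752747293974319493360)

7838695 361188
122890278606049 5662485139320
1926598824915678693415 88772987898323613612
30204041151744689101078780801 1391728752747293974319493360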